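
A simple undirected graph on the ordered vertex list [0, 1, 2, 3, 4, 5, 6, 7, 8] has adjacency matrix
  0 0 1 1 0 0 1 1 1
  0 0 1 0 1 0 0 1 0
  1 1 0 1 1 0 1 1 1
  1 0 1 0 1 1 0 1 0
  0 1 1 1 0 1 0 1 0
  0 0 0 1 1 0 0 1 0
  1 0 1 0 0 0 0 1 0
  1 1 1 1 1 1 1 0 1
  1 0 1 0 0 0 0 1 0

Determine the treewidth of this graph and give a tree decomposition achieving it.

Treewidth 3.
One optimal decomposition is:
Bags: B1 = {0, 2, 7, 8}  B2 = {0, 2, 3, 7}  B3 = {2, 3, 4, 7}  B4 = {3, 4, 5, 7}  B5 = {0, 2, 6, 7}  B6 = {1, 2, 4, 7}
Tree: B1–B2, B2–B3, B3–B4, B1–B5, B3–B6

Every bag has size at most 4, so the width is 4 − 1 = 3 and tw(G) ≤ 3. For the lower bound, the 4 vertices {0, 2, 7, 8} are pairwise adjacent, and any tree decomposition puts a clique entirely inside one bag — forcing width ≥ 3. Hence tw(G) = 3 exactly.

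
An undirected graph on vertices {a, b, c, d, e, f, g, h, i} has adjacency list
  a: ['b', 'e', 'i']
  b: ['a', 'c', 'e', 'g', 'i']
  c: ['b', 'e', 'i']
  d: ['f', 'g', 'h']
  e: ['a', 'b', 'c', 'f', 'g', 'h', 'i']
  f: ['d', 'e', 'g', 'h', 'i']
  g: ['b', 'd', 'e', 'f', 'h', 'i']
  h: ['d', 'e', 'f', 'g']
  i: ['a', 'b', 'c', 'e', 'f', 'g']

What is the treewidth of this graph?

A width-3 tree decomposition is:
Bags: B1 = {e, f, g, i}  B2 = {b, e, g, i}  B3 = {e, f, g, h}  B4 = {b, c, e, i}  B5 = {a, b, e, i}  B6 = {d, f, g, h}
Tree: B1–B2, B1–B3, B2–B4, B4–B5, B3–B6
Each bag holds 4 vertices, so the decomposition has width 3, which upper-bounds the treewidth. Conversely, {d, f, g, h} is a clique of size 4, and the vertices of any clique must share a bag in every tree decomposition; so some bag has ≥ 4 vertices and tw(G) ≥ 3. Hence tw(G) = 3 exactly.

3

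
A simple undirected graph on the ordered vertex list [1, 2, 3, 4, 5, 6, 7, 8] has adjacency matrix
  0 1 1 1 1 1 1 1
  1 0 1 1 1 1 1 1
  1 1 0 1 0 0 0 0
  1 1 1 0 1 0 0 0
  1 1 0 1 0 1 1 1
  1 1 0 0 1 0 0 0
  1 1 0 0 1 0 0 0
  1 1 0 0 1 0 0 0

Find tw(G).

3

A width-3 tree decomposition is:
Bags: B1 = {1, 2, 3, 4}  B2 = {1, 2, 4, 5}  B3 = {1, 2, 5, 6}  B4 = {1, 2, 5, 8}  B5 = {1, 2, 5, 7}
Tree: B1–B2, B2–B3, B3–B4, B4–B5
Each bag holds 4 vertices, so the decomposition has width 3, which upper-bounds the treewidth. For the lower bound, the 4 vertices {1, 2, 3, 4} are pairwise adjacent, and any tree decomposition puts a clique entirely inside one bag — forcing width ≥ 3. Combining the bounds, tw(G) = 3.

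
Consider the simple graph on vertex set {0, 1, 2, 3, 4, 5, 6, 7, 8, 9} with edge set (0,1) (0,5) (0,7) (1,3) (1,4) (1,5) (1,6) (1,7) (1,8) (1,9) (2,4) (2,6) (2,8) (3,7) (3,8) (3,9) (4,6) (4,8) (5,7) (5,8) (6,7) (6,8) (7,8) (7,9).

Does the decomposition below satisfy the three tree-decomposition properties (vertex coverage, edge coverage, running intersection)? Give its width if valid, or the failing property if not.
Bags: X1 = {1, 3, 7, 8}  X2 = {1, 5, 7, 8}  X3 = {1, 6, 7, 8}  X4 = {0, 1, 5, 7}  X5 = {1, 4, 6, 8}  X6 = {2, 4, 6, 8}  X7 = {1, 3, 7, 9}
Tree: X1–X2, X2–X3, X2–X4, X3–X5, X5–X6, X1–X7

Checking the three conditions: (i) the bags cover all of {0, 1, 2, 3, 4, 5, 6, 7, 8, 9}; (ii) for each edge, some bag contains both endpoints; (iii) the bags containing any fixed vertex form a subtree. All hold, so the decomposition is valid with width 4 − 1 = 3.

Yes; width 3.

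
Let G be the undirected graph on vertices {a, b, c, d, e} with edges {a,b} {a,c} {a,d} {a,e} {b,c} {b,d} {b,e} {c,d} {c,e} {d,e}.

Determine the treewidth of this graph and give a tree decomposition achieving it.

Treewidth 4.
Bags: B1 = {a, b, c, d, e}
Tree: (single bag)

With just one bag of size 5, the width is 5 − 1 = 4, so tw(G) ≤ 4. Conversely, {a, b, c, d, e} is a clique of size 5, and the vertices of any clique must share a bag in every tree decomposition; so some bag has ≥ 5 vertices and tw(G) ≥ 4. The upper and lower bounds meet at 4, so that is the treewidth.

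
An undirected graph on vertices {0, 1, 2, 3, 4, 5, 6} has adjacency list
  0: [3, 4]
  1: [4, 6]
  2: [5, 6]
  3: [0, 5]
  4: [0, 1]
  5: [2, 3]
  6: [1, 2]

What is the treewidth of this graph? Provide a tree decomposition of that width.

Each bag holds 3 vertices, so the decomposition has width 2, which upper-bounds the treewidth. For the lower bound, G contains the cycle 2–5–3–0–4–1–6–2, so G is not a forest; only forests have treewidth ≤ 1, hence tw(G) ≥ 2. Combining the bounds, tw(G) = 2.

Treewidth 2.
One such decomposition:
Bags: B1 = {2, 3, 5}  B2 = {0, 2, 3}  B3 = {0, 2, 4}  B4 = {1, 2, 4}  B5 = {1, 2, 6}
Tree: B1–B2, B2–B3, B3–B4, B4–B5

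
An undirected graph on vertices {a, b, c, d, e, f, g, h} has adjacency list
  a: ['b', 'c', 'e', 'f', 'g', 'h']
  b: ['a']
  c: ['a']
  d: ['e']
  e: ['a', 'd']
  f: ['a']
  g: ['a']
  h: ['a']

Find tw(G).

1

A width-1 tree decomposition is:
Bags: B1 = {a, h}  B2 = {a, g}  B3 = {a, e}  B4 = {a, c}  B5 = {a, b}  B6 = {d, e}  B7 = {a, f}
Tree: B1–B2, B1–B3, B1–B4, B3–B5, B3–B6, B1–B7
Every bag has size at most 2, so the width is 2 − 1 = 1 and tw(G) ≤ 1. Any graph with an edge has treewidth ≥ 1, and G has the edge a–h. Combining the bounds, tw(G) = 1.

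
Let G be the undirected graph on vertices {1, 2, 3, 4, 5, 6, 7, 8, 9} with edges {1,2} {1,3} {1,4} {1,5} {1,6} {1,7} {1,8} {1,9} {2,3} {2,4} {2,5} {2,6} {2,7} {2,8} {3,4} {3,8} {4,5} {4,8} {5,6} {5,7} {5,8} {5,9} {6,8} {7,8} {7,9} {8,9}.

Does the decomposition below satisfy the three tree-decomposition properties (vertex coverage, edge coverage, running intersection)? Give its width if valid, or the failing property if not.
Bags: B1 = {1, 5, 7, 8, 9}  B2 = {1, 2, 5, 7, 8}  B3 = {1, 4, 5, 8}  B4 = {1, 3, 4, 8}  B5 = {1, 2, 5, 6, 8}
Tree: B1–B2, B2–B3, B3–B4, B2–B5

No — edge (2,4) lies in no bag.

A tree decomposition must satisfy three properties: every vertex lies in some bag; for every edge, both endpoints lie together in some bag; and for every vertex, the bags containing it form a connected subtree. Here edge (2,4) lies in no bag, so the decomposition is invalid.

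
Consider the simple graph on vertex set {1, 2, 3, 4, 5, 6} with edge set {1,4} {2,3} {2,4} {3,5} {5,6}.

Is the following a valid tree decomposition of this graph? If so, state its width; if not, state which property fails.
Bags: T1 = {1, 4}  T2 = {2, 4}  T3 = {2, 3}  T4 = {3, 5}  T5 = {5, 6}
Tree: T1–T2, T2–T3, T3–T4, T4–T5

Every vertex of G appears in some bag (union = {1, 2, 3, 4, 5, 6}); every edge is covered by a bag; and for each vertex v the set of bags containing v is connected in the bag tree. The decomposition is therefore valid. The largest bag has 2 vertices, so the width is 1.

Yes; width 1.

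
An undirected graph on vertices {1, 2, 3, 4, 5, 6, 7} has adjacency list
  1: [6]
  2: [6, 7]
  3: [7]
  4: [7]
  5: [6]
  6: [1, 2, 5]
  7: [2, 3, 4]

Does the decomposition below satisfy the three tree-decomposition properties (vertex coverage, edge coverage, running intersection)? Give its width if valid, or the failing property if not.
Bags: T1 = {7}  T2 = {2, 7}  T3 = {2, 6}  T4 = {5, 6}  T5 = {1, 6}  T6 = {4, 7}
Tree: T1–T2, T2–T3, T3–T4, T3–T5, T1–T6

A tree decomposition must satisfy three properties: every vertex lies in some bag; for every edge, both endpoints lie together in some bag; and for every vertex, the bags containing it form a connected subtree. Here vertex 3 appears in no bag, so the decomposition is invalid.

No — vertex 3 appears in no bag.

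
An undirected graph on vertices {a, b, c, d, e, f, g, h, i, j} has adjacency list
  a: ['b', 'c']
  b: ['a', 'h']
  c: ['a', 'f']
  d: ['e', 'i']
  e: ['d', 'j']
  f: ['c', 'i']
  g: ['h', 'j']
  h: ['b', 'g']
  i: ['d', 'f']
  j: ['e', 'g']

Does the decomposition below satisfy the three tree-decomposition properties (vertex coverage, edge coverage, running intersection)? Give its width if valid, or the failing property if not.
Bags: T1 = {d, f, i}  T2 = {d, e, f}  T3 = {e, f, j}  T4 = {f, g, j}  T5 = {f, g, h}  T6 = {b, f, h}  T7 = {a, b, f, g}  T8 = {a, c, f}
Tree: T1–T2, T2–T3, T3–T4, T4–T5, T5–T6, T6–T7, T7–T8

A tree decomposition must satisfy three properties: every vertex lies in some bag; for every edge, both endpoints lie together in some bag; and for every vertex, the bags containing it form a connected subtree. Here bags containing vertex g are not connected in the tree, so the decomposition is invalid.

No — bags containing vertex g are not connected in the tree.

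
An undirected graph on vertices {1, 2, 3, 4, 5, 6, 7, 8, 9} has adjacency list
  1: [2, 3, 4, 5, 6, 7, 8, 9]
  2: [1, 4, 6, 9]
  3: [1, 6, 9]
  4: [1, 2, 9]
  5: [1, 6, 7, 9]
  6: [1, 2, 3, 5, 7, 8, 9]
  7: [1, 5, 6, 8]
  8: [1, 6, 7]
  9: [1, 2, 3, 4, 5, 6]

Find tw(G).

A width-3 tree decomposition is:
Bags: B1 = {1, 5, 6, 9}  B2 = {1, 3, 6, 9}  B3 = {1, 5, 6, 7}  B4 = {1, 2, 6, 9}  B5 = {1, 2, 4, 9}  B6 = {1, 6, 7, 8}
Tree: B1–B2, B1–B3, B1–B4, B4–B5, B3–B6
Every bag has size at most 4, so the width is 4 − 1 = 3 and tw(G) ≤ 3. Conversely, {1, 2, 4, 9} is a clique of size 4, and the vertices of any clique must share a bag in every tree decomposition; so some bag has ≥ 4 vertices and tw(G) ≥ 3. Combining the bounds, tw(G) = 3.

3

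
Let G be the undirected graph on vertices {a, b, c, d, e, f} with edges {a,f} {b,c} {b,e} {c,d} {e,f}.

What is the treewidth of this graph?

1

A width-1 tree decomposition is:
Bags: B1 = {c, d}  B2 = {b, c}  B3 = {b, e}  B4 = {e, f}  B5 = {a, f}
Tree: B1–B2, B2–B3, B3–B4, B4–B5
The largest bag has 2 vertices, giving width 1; this decomposition certifies tw(G) ≤ 1. G has an edge, so its treewidth is at least 1. Therefore the treewidth is 1.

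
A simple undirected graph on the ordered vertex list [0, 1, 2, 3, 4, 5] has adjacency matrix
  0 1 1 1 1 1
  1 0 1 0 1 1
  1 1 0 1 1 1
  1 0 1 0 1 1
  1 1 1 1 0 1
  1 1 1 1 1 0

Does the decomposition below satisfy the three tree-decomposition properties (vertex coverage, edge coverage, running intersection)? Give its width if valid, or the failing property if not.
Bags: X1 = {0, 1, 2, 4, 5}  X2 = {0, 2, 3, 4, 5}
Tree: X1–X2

Vertex coverage: the bags together contain {0, 1, 2, 3, 4, 5}, the full vertex set. Edge coverage: each edge of G has both endpoints in at least one bag. Running intersection: for every vertex, the bags containing it form a connected subtree. All three properties hold, so this is a valid tree decomposition of width max|bag| − 1 = 4, and hence tw(G) ≤ 4.

Yes; width 4.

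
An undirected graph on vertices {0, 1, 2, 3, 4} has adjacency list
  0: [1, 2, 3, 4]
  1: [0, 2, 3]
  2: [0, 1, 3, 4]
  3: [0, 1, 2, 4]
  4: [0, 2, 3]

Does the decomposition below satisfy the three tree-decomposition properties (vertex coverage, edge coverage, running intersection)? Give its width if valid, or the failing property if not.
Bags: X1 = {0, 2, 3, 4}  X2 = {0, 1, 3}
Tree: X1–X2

No — edge (2,1) lies in no bag.

A tree decomposition must satisfy three properties: every vertex lies in some bag; for every edge, both endpoints lie together in some bag; and for every vertex, the bags containing it form a connected subtree. Here edge (2,1) lies in no bag, so the decomposition is invalid.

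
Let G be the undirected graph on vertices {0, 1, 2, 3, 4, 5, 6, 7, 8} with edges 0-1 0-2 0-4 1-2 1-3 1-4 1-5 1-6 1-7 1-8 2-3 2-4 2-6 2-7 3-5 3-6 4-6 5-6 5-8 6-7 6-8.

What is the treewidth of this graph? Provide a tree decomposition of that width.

Treewidth 3.
One optimal decomposition is:
Bags: B1 = {1, 2, 4, 6}  B2 = {1, 2, 3, 6}  B3 = {1, 3, 5, 6}  B4 = {1, 5, 6, 8}  B5 = {1, 2, 6, 7}  B6 = {0, 1, 2, 4}
Tree: B1–B2, B2–B3, B3–B4, B2–B5, B1–B6

Every bag has size at most 4, so the width is 4 − 1 = 3 and tw(G) ≤ 3. For the lower bound, the 4 vertices {0, 1, 2, 4} are pairwise adjacent, and any tree decomposition puts a clique entirely inside one bag — forcing width ≥ 3. Therefore the treewidth is 3.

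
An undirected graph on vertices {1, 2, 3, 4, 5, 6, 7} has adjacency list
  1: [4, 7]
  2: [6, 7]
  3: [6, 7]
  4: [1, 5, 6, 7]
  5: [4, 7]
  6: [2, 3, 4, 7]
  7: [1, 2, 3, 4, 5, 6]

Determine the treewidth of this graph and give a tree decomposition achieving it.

Treewidth 2.
One optimal decomposition is:
Bags: B1 = {1, 4, 7}  B2 = {4, 6, 7}  B3 = {3, 6, 7}  B4 = {4, 5, 7}  B5 = {2, 6, 7}
Tree: B1–B2, B2–B3, B1–B4, B2–B5

The largest bag has 3 vertices, giving width 2; this decomposition certifies tw(G) ≤ 2. For the lower bound, the 3 vertices {2, 6, 7} are pairwise adjacent, and any tree decomposition puts a clique entirely inside one bag — forcing width ≥ 2. The upper and lower bounds meet at 2, so that is the treewidth.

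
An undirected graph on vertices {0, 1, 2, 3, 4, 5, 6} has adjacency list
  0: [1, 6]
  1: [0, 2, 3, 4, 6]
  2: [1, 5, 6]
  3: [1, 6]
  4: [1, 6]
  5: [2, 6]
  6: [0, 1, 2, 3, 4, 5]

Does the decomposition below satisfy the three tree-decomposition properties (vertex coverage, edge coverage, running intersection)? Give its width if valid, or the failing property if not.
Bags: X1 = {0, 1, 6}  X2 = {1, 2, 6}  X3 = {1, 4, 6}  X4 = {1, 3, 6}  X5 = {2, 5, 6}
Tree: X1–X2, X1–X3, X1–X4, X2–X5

Checking the three conditions: (i) the bags cover all of {0, 1, 2, 3, 4, 5, 6}; (ii) for each edge, some bag contains both endpoints; (iii) the bags containing any fixed vertex form a subtree. All hold, so the decomposition is valid with width 3 − 1 = 2.

Yes; width 2.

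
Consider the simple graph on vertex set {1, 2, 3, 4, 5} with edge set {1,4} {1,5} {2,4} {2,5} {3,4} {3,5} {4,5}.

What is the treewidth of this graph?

A width-2 tree decomposition is:
Bags: B1 = {3, 4, 5}  B2 = {1, 4, 5}  B3 = {2, 4, 5}
Tree: B1–B2, B2–B3
Each bag holds 3 vertices, so the decomposition has width 2, which upper-bounds the treewidth. For the lower bound, the 3 vertices {1, 4, 5} are pairwise adjacent, and any tree decomposition puts a clique entirely inside one bag — forcing width ≥ 2. Combining the bounds, tw(G) = 2.

2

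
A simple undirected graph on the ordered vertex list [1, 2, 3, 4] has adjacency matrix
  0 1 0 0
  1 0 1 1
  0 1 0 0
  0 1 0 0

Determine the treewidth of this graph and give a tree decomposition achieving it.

Treewidth 1.
Bags: B1 = {2, 3}  B2 = {2, 4}  B3 = {1, 2}
Tree: B1–B2, B2–B3

Each bag holds 2 vertices, so the decomposition has width 1, which upper-bounds the treewidth. Any graph with an edge has treewidth ≥ 1, and G has the edge 3–2. The upper and lower bounds meet at 1, so that is the treewidth.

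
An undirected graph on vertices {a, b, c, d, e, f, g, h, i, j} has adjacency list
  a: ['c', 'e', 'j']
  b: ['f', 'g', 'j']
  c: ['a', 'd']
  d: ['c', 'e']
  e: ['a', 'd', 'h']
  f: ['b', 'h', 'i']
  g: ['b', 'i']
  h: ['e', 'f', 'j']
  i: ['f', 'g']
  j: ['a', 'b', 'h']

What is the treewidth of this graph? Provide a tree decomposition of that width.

Treewidth 2.
Bags: B1 = {c, d, e}  B2 = {a, c, e}  B3 = {a, e, h}  B4 = {a, h, j}  B5 = {f, h, j}  B6 = {b, f, j}  B7 = {b, f, i}  B8 = {b, g, i}
Tree: B1–B2, B2–B3, B3–B4, B4–B5, B5–B6, B6–B7, B7–B8

Every bag has size at most 3, so the width is 3 − 1 = 2 and tw(G) ≤ 2. The edges d–c–a–e–d form a cycle, so G is not a tree and its treewidth is at least 2. Combining the bounds, tw(G) = 2.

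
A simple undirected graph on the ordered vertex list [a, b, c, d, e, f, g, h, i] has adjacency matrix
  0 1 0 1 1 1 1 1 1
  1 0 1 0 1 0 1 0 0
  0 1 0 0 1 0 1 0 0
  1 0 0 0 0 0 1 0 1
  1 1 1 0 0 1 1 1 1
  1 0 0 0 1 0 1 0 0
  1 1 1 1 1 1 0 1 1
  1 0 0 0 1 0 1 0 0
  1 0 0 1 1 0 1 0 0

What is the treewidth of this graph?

3

A width-3 tree decomposition is:
Bags: B1 = {a, b, e, g}  B2 = {a, e, f, g}  B3 = {a, e, g, i}  B4 = {a, d, g, i}  B5 = {a, e, g, h}  B6 = {b, c, e, g}
Tree: B1–B2, B2–B3, B3–B4, B3–B5, B1–B6
The largest bag has 4 vertices, giving width 3; this decomposition certifies tw(G) ≤ 3. On the other hand G contains the 4-clique {b, c, e, g}. A clique must lie in a single bag of any decomposition, so no decomposition can have width below 3. Combining the bounds, tw(G) = 3.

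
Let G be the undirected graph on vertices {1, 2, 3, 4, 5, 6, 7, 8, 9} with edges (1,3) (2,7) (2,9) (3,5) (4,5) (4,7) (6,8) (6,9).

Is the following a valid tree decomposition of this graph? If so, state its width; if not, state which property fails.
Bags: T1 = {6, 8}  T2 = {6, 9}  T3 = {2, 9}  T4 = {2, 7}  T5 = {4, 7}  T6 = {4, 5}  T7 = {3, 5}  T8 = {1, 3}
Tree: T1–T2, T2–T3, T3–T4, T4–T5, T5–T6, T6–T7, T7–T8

Vertex coverage: the bags together contain {1, 2, 3, 4, 5, 6, 7, 8, 9}, the full vertex set. Edge coverage: each edge of G has both endpoints in at least one bag. Running intersection: for every vertex, the bags containing it form a connected subtree. All three properties hold, so this is a valid tree decomposition of width max|bag| − 1 = 1, and hence tw(G) ≤ 1.

Yes; width 1.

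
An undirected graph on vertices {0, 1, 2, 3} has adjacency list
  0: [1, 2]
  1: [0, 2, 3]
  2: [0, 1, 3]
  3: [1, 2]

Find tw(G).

A width-2 tree decomposition is:
Bags: B1 = {1, 2, 3}  B2 = {0, 1, 2}
Tree: B1–B2
Each bag holds 3 vertices, so the decomposition has width 2, which upper-bounds the treewidth. Conversely, {0, 1, 2} is a clique of size 3, and the vertices of any clique must share a bag in every tree decomposition; so some bag has ≥ 3 vertices and tw(G) ≥ 2. Therefore the treewidth is 2.

2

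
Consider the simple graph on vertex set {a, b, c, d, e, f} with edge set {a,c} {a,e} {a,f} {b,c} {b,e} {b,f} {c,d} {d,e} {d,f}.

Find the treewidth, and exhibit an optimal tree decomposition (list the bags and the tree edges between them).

The largest bag has 4 vertices, giving width 3; this decomposition certifies tw(G) ≤ 3. For the lower bound: the 4 vertex sets {d,f}, {a,e}, {c}, {b} are disjoint, each induces a connected subgraph, and every pair is joined by at least one edge of G. Contracting each set to a single vertex therefore yields K_{4} as a minor, and since treewidth is minor-monotone, tw(G) ≥ tw(K_{4}) = 3. Therefore the treewidth is 3.

Treewidth 3.
One optimal decomposition is:
Bags: B1 = {c, d, e, f}  B2 = {a, c, e, f}  B3 = {b, c, e, f}
Tree: B1–B2, B2–B3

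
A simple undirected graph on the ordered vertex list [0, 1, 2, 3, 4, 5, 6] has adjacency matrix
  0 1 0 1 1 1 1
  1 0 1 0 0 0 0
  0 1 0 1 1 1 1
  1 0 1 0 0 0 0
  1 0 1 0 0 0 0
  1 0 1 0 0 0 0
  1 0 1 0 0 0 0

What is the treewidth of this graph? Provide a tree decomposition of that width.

Each bag holds 3 vertices, so the decomposition has width 2, which upper-bounds the treewidth. Since 0–6–2–1–0 is a cycle in G, G is not acyclic. Forests are exactly the graphs of treewidth ≤ 1, so tw(G) ≥ 2. Hence tw(G) = 2 exactly.

Treewidth 2.
One such decomposition:
Bags: B1 = {0, 2, 6}  B2 = {0, 1, 2}  B3 = {0, 2, 5}  B4 = {0, 2, 4}  B5 = {0, 2, 3}
Tree: B1–B2, B2–B3, B3–B4, B4–B5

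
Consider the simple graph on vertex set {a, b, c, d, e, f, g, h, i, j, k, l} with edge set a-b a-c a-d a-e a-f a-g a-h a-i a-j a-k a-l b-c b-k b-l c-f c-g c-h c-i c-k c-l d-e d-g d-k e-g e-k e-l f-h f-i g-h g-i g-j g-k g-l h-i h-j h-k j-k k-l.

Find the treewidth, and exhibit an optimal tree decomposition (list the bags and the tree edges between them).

Treewidth 4.
One such decomposition:
Bags: B1 = {a, c, g, h, k}  B2 = {a, c, g, k, l}  B3 = {a, e, g, k, l}  B4 = {a, c, g, h, i}  B5 = {a, d, e, g, k}  B6 = {a, b, c, k, l}  B7 = {a, c, f, h, i}  B8 = {a, g, h, j, k}
Tree: B1–B2, B2–B3, B1–B4, B3–B5, B2–B6, B4–B7, B1–B8

Every bag has size at most 5, so the width is 5 − 1 = 4 and tw(G) ≤ 4. Conversely, {a, d, e, g, k} is a clique of size 5, and the vertices of any clique must share a bag in every tree decomposition; so some bag has ≥ 5 vertices and tw(G) ≥ 4. Combining the bounds, tw(G) = 4.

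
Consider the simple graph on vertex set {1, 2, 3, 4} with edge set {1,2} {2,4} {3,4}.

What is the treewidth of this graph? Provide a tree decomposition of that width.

Treewidth 1.
One optimal decomposition is:
Bags: B1 = {1, 2}  B2 = {2, 4}  B3 = {3, 4}
Tree: B1–B2, B2–B3

Every bag has size at most 2, so the width is 2 − 1 = 1 and tw(G) ≤ 1. G has an edge, so its treewidth is at least 1. Hence tw(G) = 1 exactly.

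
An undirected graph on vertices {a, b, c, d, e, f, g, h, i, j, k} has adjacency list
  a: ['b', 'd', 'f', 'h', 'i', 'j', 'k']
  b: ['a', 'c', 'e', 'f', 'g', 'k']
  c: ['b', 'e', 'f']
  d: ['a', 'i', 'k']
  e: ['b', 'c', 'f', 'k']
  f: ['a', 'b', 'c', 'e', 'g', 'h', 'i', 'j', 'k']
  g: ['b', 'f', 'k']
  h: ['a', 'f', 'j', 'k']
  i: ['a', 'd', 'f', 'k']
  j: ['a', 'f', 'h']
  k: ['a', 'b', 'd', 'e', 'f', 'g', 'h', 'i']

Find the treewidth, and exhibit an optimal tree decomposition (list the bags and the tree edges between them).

Treewidth 3.
One such decomposition:
Bags: B1 = {a, b, f, k}  B2 = {a, f, i, k}  B3 = {b, e, f, k}  B4 = {a, f, h, k}  B5 = {b, c, e, f}  B6 = {b, f, g, k}  B7 = {a, f, h, j}  B8 = {a, d, i, k}
Tree: B1–B2, B1–B3, B2–B4, B3–B5, B1–B6, B4–B7, B2–B8

Each bag holds 4 vertices, so the decomposition has width 3, which upper-bounds the treewidth. On the other hand G contains the 4-clique {a, d, i, k}. A clique must lie in a single bag of any decomposition, so no decomposition can have width below 3. Therefore the treewidth is 3.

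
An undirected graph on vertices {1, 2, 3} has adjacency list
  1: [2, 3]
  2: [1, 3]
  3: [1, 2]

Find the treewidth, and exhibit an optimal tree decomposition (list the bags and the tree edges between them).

A single bag containing all 3 vertices is trivially a valid decomposition of width 2. For the lower bound, the 3 vertices {1, 2, 3} are pairwise adjacent, and any tree decomposition puts a clique entirely inside one bag — forcing width ≥ 2. The upper and lower bounds meet at 2, so that is the treewidth.

Treewidth 2.
One such decomposition:
Bags: B1 = {1, 2, 3}
Tree: (single bag)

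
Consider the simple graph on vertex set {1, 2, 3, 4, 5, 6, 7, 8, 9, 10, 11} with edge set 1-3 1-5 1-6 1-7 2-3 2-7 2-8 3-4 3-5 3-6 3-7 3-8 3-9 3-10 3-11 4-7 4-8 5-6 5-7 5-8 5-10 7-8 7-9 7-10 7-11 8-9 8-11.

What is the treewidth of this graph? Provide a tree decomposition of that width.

The largest bag has 4 vertices, giving width 3; this decomposition certifies tw(G) ≤ 3. For the lower bound, the 4 vertices {1, 3, 5, 6} are pairwise adjacent, and any tree decomposition puts a clique entirely inside one bag — forcing width ≥ 3. Hence tw(G) = 3 exactly.

Treewidth 3.
One such decomposition:
Bags: B1 = {3, 4, 7, 8}  B2 = {2, 3, 7, 8}  B3 = {3, 7, 8, 11}  B4 = {3, 5, 7, 8}  B5 = {1, 3, 5, 7}  B6 = {3, 5, 7, 10}  B7 = {3, 7, 8, 9}  B8 = {1, 3, 5, 6}
Tree: B1–B2, B1–B3, B2–B4, B4–B5, B5–B6, B4–B7, B5–B8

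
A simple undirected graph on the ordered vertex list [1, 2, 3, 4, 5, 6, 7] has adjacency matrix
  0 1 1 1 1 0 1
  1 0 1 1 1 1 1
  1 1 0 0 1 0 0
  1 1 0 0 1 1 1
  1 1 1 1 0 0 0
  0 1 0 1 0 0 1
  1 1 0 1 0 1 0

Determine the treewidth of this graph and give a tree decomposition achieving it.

Each bag holds 4 vertices, so the decomposition has width 3, which upper-bounds the treewidth. Conversely, {1, 2, 3, 5} is a clique of size 4, and the vertices of any clique must share a bag in every tree decomposition; so some bag has ≥ 4 vertices and tw(G) ≥ 3. The upper and lower bounds meet at 3, so that is the treewidth.

Treewidth 3.
One such decomposition:
Bags: B1 = {1, 2, 4, 7}  B2 = {1, 2, 4, 5}  B3 = {1, 2, 3, 5}  B4 = {2, 4, 6, 7}
Tree: B1–B2, B2–B3, B1–B4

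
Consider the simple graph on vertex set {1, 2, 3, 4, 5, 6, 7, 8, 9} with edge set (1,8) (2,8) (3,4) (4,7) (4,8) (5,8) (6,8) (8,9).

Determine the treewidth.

1

A width-1 tree decomposition is:
Bags: B1 = {8, 9}  B2 = {4, 8}  B3 = {6, 8}  B4 = {4, 7}  B5 = {3, 4}  B6 = {1, 8}  B7 = {2, 8}  B8 = {5, 8}
Tree: B1–B2, B2–B3, B2–B4, B2–B5, B2–B6, B6–B7, B6–B8
The largest bag has 2 vertices, giving width 1; this decomposition certifies tw(G) ≤ 1. G has an edge, so its treewidth is at least 1. Hence tw(G) = 1 exactly.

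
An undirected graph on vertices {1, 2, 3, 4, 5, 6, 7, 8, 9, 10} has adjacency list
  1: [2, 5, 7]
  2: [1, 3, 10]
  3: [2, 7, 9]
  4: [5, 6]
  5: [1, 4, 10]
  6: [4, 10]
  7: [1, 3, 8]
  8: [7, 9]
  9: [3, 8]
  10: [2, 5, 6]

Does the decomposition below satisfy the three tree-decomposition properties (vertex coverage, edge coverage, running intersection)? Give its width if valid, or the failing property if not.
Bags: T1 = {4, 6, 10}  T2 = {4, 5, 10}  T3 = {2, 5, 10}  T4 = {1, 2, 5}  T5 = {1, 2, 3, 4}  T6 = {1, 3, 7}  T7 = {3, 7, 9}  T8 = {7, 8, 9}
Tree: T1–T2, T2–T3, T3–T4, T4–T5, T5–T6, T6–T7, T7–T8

A tree decomposition must satisfy three properties: every vertex lies in some bag; for every edge, both endpoints lie together in some bag; and for every vertex, the bags containing it form a connected subtree. Here bags containing vertex 4 are not connected in the tree, so the decomposition is invalid.

No — bags containing vertex 4 are not connected in the tree.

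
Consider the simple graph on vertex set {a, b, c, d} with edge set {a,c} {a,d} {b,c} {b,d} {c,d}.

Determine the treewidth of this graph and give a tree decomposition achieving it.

The largest bag has 3 vertices, giving width 2; this decomposition certifies tw(G) ≤ 2. On the other hand G contains the 3-clique {a, c, d}. A clique must lie in a single bag of any decomposition, so no decomposition can have width below 2. Therefore the treewidth is 2.

Treewidth 2.
One such decomposition:
Bags: B1 = {a, c, d}  B2 = {b, c, d}
Tree: B1–B2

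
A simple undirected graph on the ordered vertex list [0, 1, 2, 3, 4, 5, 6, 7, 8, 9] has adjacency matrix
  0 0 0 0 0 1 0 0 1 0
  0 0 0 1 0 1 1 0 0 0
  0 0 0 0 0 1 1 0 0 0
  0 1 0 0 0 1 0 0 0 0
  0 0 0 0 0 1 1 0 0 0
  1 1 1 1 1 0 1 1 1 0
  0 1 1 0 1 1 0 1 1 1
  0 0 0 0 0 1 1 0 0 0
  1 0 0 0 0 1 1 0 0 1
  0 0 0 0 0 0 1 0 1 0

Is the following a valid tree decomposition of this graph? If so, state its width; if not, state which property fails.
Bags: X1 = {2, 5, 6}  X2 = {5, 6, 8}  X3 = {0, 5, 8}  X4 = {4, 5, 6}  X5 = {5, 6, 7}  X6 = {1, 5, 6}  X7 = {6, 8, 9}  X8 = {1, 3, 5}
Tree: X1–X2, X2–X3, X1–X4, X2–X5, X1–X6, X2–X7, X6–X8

Checking the three conditions: (i) the bags cover all of {0, 1, 2, 3, 4, 5, 6, 7, 8, 9}; (ii) for each edge, some bag contains both endpoints; (iii) the bags containing any fixed vertex form a subtree. All hold, so the decomposition is valid with width 3 − 1 = 2.

Yes; width 2.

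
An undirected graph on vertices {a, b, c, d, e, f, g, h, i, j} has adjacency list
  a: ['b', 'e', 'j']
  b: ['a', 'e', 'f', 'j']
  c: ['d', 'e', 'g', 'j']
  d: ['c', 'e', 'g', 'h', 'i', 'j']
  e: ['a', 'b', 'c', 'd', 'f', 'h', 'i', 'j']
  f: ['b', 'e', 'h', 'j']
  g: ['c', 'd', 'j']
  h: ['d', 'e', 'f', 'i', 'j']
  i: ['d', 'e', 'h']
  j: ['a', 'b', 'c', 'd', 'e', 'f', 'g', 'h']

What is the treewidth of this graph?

A width-3 tree decomposition is:
Bags: B1 = {e, f, h, j}  B2 = {b, e, f, j}  B3 = {d, e, h, j}  B4 = {c, d, e, j}  B5 = {c, d, g, j}  B6 = {a, b, e, j}  B7 = {d, e, h, i}
Tree: B1–B2, B1–B3, B3–B4, B4–B5, B2–B6, B3–B7
Every bag has size at most 4, so the width is 4 − 1 = 3 and tw(G) ≤ 3. Conversely, {c, d, g, j} is a clique of size 4, and the vertices of any clique must share a bag in every tree decomposition; so some bag has ≥ 4 vertices and tw(G) ≥ 3. Hence tw(G) = 3 exactly.

3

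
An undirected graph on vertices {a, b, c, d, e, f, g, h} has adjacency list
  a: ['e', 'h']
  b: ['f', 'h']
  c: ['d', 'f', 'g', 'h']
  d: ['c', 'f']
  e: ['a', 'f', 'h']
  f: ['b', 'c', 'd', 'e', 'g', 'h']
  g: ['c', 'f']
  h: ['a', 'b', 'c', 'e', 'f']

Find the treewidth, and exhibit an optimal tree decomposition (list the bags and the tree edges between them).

Treewidth 2.
One such decomposition:
Bags: B1 = {b, f, h}  B2 = {c, f, h}  B3 = {e, f, h}  B4 = {c, d, f}  B5 = {c, f, g}  B6 = {a, e, h}
Tree: B1–B2, B1–B3, B2–B4, B2–B5, B3–B6

The largest bag has 3 vertices, giving width 2; this decomposition certifies tw(G) ≤ 2. Conversely, {a, e, h} is a clique of size 3, and the vertices of any clique must share a bag in every tree decomposition; so some bag has ≥ 3 vertices and tw(G) ≥ 2. Hence tw(G) = 2 exactly.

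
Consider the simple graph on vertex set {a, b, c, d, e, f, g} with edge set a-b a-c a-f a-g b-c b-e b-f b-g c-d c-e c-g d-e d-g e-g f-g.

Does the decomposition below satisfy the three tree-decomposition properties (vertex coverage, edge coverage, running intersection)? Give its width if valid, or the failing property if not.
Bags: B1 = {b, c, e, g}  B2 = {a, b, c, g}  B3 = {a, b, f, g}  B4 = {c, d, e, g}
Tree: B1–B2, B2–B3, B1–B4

Yes; width 3.

Vertex coverage: the bags together contain {a, b, c, d, e, f, g}, the full vertex set. Edge coverage: each edge of G has both endpoints in at least one bag. Running intersection: for every vertex, the bags containing it form a connected subtree. All three properties hold, so this is a valid tree decomposition of width max|bag| − 1 = 3, and hence tw(G) ≤ 3.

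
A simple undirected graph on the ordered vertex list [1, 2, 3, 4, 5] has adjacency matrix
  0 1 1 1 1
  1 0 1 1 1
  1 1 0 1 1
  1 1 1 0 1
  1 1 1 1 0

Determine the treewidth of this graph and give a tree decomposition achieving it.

With just one bag of size 5, the width is 5 − 1 = 4, so tw(G) ≤ 4. Conversely, {1, 2, 3, 4, 5} is a clique of size 5, and the vertices of any clique must share a bag in every tree decomposition; so some bag has ≥ 5 vertices and tw(G) ≥ 4. Therefore the treewidth is 4.

Treewidth 4.
Bags: B1 = {1, 2, 3, 4, 5}
Tree: (single bag)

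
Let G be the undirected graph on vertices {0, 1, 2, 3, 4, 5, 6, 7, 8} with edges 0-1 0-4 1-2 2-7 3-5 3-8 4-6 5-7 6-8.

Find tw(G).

2

A width-2 tree decomposition is:
Bags: B1 = {2, 5, 7}  B2 = {2, 3, 5}  B3 = {2, 3, 8}  B4 = {2, 6, 8}  B5 = {2, 4, 6}  B6 = {0, 2, 4}  B7 = {0, 1, 2}
Tree: B1–B2, B2–B3, B3–B4, B4–B5, B5–B6, B6–B7
The largest bag has 3 vertices, giving width 2; this decomposition certifies tw(G) ≤ 2. The edges 2–7–5–3–8–6–4–0–1–2 form a cycle, so G is not a tree and its treewidth is at least 2. Combining the bounds, tw(G) = 2.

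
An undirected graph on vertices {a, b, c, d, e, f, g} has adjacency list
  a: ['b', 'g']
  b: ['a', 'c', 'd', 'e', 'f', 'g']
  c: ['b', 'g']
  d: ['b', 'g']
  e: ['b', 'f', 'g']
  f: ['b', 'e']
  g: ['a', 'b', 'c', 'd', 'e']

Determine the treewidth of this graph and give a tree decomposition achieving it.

Each bag holds 3 vertices, so the decomposition has width 2, which upper-bounds the treewidth. For the lower bound, the 3 vertices {b, d, g} are pairwise adjacent, and any tree decomposition puts a clique entirely inside one bag — forcing width ≥ 2. Therefore the treewidth is 2.

Treewidth 2.
One such decomposition:
Bags: B1 = {b, d, g}  B2 = {b, e, g}  B3 = {a, b, g}  B4 = {b, e, f}  B5 = {b, c, g}
Tree: B1–B2, B2–B3, B2–B4, B2–B5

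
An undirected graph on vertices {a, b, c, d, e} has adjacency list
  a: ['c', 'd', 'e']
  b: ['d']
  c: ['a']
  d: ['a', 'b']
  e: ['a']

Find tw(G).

A width-1 tree decomposition is:
Bags: B1 = {a, c}  B2 = {a, d}  B3 = {b, d}  B4 = {a, e}
Tree: B1–B2, B2–B3, B2–B4
Every bag has size at most 2, so the width is 2 − 1 = 1 and tw(G) ≤ 1. Since G has at least one edge (e.g. a–c), it is not an edgeless graph, so tw(G) ≥ 1. Hence tw(G) = 1 exactly.

1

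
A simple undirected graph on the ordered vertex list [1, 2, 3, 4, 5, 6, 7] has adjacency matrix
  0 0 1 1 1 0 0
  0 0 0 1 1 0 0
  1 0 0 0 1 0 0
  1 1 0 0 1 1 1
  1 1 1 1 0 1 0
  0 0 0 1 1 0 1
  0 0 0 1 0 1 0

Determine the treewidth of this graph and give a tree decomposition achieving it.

Treewidth 2.
Bags: B1 = {1, 4, 5}  B2 = {2, 4, 5}  B3 = {4, 5, 6}  B4 = {4, 6, 7}  B5 = {1, 3, 5}
Tree: B1–B2, B1–B3, B3–B4, B1–B5

Every bag has size at most 3, so the width is 3 − 1 = 2 and tw(G) ≤ 2. Conversely, {1, 3, 5} is a clique of size 3, and the vertices of any clique must share a bag in every tree decomposition; so some bag has ≥ 3 vertices and tw(G) ≥ 2. Therefore the treewidth is 2.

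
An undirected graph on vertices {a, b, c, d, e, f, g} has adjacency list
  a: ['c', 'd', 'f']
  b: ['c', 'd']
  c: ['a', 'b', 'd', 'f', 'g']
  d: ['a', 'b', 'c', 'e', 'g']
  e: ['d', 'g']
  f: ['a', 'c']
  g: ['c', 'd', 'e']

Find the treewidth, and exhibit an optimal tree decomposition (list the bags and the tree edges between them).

Treewidth 2.
One such decomposition:
Bags: B1 = {c, d, g}  B2 = {d, e, g}  B3 = {a, c, d}  B4 = {a, c, f}  B5 = {b, c, d}
Tree: B1–B2, B1–B3, B3–B4, B1–B5

Every bag has size at most 3, so the width is 3 − 1 = 2 and tw(G) ≤ 2. For the lower bound, the 3 vertices {d, e, g} are pairwise adjacent, and any tree decomposition puts a clique entirely inside one bag — forcing width ≥ 2. Combining the bounds, tw(G) = 2.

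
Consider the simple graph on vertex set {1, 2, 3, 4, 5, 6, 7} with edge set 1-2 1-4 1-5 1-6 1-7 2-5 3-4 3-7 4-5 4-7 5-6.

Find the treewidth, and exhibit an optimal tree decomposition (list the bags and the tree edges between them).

Treewidth 2.
One such decomposition:
Bags: B1 = {1, 4, 5}  B2 = {1, 5, 6}  B3 = {1, 2, 5}  B4 = {1, 4, 7}  B5 = {3, 4, 7}
Tree: B1–B2, B1–B3, B1–B4, B4–B5

Each bag holds 3 vertices, so the decomposition has width 2, which upper-bounds the treewidth. On the other hand G contains the 3-clique {1, 2, 5}. A clique must lie in a single bag of any decomposition, so no decomposition can have width below 2. Combining the bounds, tw(G) = 2.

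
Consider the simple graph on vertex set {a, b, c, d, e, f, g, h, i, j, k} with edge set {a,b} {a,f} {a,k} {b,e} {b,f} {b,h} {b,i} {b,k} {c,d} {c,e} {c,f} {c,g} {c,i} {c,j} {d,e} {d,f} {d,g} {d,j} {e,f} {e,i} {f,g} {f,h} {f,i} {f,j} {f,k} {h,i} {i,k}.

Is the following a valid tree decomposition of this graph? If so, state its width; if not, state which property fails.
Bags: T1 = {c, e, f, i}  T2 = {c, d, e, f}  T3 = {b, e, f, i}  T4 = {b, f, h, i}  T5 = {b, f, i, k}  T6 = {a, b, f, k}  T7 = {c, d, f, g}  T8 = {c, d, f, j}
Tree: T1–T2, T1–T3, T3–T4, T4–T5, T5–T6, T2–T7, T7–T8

Yes; width 3.

Vertex coverage: the bags together contain {a, b, c, d, e, f, g, h, i, j, k}, the full vertex set. Edge coverage: each edge of G has both endpoints in at least one bag. Running intersection: for every vertex, the bags containing it form a connected subtree. All three properties hold, so this is a valid tree decomposition of width max|bag| − 1 = 3, and hence tw(G) ≤ 3.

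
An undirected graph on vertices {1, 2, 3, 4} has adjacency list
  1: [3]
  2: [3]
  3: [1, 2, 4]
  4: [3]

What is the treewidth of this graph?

1

A width-1 tree decomposition is:
Bags: B1 = {3, 4}  B2 = {1, 3}  B3 = {2, 3}
Tree: B1–B2, B2–B3
Each bag holds 2 vertices, so the decomposition has width 1, which upper-bounds the treewidth. Since G has at least one edge (e.g. 3–4), it is not an edgeless graph, so tw(G) ≥ 1. The upper and lower bounds meet at 1, so that is the treewidth.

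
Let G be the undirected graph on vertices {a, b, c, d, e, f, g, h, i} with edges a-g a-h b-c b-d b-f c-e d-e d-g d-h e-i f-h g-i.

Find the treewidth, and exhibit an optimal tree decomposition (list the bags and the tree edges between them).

Treewidth 3.
One optimal decomposition is:
Bags: B1 = {a, g, h, i}  B2 = {d, g, h, i}  B3 = {d, e, h, i}  B4 = {d, e, f, h}  B5 = {b, d, e, f}  B6 = {b, c, e, f}
Tree: B1–B2, B2–B3, B3–B4, B4–B5, B5–B6

Each bag holds 4 vertices, so the decomposition has width 3, which upper-bounds the treewidth. For the lower bound: the 4 vertex sets {a,g,i}, {h}, {d}, {b,c,e,f} are disjoint, each induces a connected subgraph, and every pair is joined by at least one edge of G. Contracting each set to a single vertex therefore yields K_{4} as a minor, and since treewidth is minor-monotone, tw(G) ≥ tw(K_{4}) = 3. The upper and lower bounds meet at 3, so that is the treewidth.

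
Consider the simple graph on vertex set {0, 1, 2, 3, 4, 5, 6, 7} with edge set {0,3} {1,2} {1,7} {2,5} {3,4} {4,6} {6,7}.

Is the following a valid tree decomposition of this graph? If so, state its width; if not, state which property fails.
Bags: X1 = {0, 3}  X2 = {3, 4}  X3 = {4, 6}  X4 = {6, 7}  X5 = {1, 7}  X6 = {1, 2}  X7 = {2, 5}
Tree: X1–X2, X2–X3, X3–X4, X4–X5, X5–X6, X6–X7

Yes; width 1.

Vertex coverage: the bags together contain {0, 1, 2, 3, 4, 5, 6, 7}, the full vertex set. Edge coverage: each edge of G has both endpoints in at least one bag. Running intersection: for every vertex, the bags containing it form a connected subtree. All three properties hold, so this is a valid tree decomposition of width max|bag| − 1 = 1, and hence tw(G) ≤ 1.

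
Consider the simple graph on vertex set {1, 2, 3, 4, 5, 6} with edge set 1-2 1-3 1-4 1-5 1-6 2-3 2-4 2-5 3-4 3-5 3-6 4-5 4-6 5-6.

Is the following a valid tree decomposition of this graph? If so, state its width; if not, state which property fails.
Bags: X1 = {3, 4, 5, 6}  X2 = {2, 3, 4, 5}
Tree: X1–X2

A tree decomposition must satisfy three properties: every vertex lies in some bag; for every edge, both endpoints lie together in some bag; and for every vertex, the bags containing it form a connected subtree. Here vertex 1 appears in no bag, so the decomposition is invalid.

No — vertex 1 appears in no bag.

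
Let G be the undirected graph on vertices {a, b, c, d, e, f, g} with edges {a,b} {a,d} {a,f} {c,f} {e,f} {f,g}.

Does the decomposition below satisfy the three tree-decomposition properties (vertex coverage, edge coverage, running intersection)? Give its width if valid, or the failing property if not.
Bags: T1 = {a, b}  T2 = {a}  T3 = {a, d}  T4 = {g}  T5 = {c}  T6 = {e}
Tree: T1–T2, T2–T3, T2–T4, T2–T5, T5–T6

No — vertex f appears in no bag.

A tree decomposition must satisfy three properties: every vertex lies in some bag; for every edge, both endpoints lie together in some bag; and for every vertex, the bags containing it form a connected subtree. Here vertex f appears in no bag, so the decomposition is invalid.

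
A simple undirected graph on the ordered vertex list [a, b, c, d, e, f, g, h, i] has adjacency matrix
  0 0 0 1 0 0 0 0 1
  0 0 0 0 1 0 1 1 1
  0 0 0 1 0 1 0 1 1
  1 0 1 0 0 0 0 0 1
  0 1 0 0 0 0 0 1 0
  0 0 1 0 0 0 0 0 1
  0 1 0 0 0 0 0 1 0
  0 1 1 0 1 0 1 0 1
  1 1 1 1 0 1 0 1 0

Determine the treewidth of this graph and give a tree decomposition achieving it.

Treewidth 2.
One such decomposition:
Bags: B1 = {c, h, i}  B2 = {c, d, i}  B3 = {b, h, i}  B4 = {b, g, h}  B5 = {b, e, h}  B6 = {c, f, i}  B7 = {a, d, i}
Tree: B1–B2, B1–B3, B3–B4, B4–B5, B1–B6, B2–B7

The largest bag has 3 vertices, giving width 2; this decomposition certifies tw(G) ≤ 2. Conversely, {b, g, h} is a clique of size 3, and the vertices of any clique must share a bag in every tree decomposition; so some bag has ≥ 3 vertices and tw(G) ≥ 2. Therefore the treewidth is 2.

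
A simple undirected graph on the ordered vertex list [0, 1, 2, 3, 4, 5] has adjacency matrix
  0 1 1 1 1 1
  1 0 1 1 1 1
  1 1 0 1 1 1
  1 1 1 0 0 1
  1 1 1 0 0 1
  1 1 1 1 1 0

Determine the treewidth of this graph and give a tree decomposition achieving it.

The largest bag has 5 vertices, giving width 4; this decomposition certifies tw(G) ≤ 4. Conversely, {0, 1, 2, 3, 5} is a clique of size 5, and the vertices of any clique must share a bag in every tree decomposition; so some bag has ≥ 5 vertices and tw(G) ≥ 4. Combining the bounds, tw(G) = 4.

Treewidth 4.
One such decomposition:
Bags: B1 = {0, 1, 2, 4, 5}  B2 = {0, 1, 2, 3, 5}
Tree: B1–B2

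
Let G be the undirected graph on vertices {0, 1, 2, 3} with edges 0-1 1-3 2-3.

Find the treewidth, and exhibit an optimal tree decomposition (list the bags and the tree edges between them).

Every bag has size at most 2, so the width is 2 − 1 = 1 and tw(G) ≤ 1. Since G has at least one edge (e.g. 2–3), it is not an edgeless graph, so tw(G) ≥ 1. Combining the bounds, tw(G) = 1.

Treewidth 1.
One such decomposition:
Bags: B1 = {2, 3}  B2 = {1, 3}  B3 = {0, 1}
Tree: B1–B2, B2–B3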